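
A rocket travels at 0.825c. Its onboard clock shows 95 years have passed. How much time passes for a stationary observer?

Proper time Δt₀ = 95 years
γ = 1/√(1 - 0.825²) = 1.769
Δt = γΔt₀ = 1.769 × 95 = 168.1 years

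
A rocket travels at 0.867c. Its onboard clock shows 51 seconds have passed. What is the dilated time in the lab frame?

Proper time Δt₀ = 51 seconds
γ = 1/√(1 - 0.867²) = 2.0068
Δt = γΔt₀ = 2.0068 × 51 = 102.3 seconds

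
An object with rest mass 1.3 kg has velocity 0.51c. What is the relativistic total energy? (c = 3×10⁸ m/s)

γ = 1/√(1 - 0.51²) = 1.1626
mc² = 1.3 × (3×10⁸)² = 1.170×10¹⁷ J
E = γmc² = 1.1626 × 1.170×10¹⁷ = 1.360×10¹⁷ J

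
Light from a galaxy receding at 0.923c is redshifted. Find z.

β = 0.923
(1+β)/(1-β) = 1.923/0.077 = 24.97
√(24.97) = 4.997
z = 4.997 - 1 = 3.997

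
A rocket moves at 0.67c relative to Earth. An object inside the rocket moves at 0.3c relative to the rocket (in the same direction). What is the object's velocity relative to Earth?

u = (u' + v)/(1 + u'v/c²)
Numerator: 0.3 + 0.67 = 0.97
Denominator: 1 + 0.201 = 1.201
u = 0.97/1.201 = 0.8077c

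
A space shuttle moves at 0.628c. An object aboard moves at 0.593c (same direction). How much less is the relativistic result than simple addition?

Classical: u' + v = 0.593 + 0.628 = 1.221c
Relativistic: u = (0.593 + 0.628)/(1 + 0.372404) = 1.221/1.372404 = 0.8897c
Difference: 1.221 - 0.8897 = 0.3313c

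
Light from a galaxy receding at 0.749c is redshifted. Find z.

β = 0.749
(1+β)/(1-β) = 1.749/0.251 = 6.968
√(6.968) = 2.640
z = 2.640 - 1 = 1.640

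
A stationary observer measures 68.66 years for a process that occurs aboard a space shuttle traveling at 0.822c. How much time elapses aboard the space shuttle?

Dilated time Δt = 68.66 years
γ = 1/√(1 - 0.822²) = 1.756
Δt₀ = Δt/γ = 68.66/1.756 = 39.10 years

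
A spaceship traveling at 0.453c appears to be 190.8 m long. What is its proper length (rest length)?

Contracted length L = 190.8 m
γ = 1/√(1 - 0.453²) = 1.1217
L₀ = γL = 1.1217 × 190.8 = 214.0 m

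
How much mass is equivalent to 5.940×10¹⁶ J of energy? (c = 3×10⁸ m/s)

From E = mc², we get m = E/c²
c² = (3×10⁸)² = 9×10¹⁶ m²/s²
m = 5.940×10¹⁶ / 9×10¹⁶ = 0.6600 kg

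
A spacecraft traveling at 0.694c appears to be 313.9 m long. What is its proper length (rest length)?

Contracted length L = 313.9 m
γ = 1/√(1 - 0.694²) = 1.389
L₀ = γL = 1.389 × 313.9 = 436.0 m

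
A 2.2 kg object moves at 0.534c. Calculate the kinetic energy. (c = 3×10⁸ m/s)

γ = 1/√(1 - 0.534²) = 1.1828
γ - 1 = 0.1828
KE = (γ-1)mc² = 0.1828 × 2.2 × (3×10⁸)² = 3.619×10¹⁶ J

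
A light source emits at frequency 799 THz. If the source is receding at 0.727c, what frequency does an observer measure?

β = v/c = 0.727
(1-β)/(1+β) = 0.273/1.727 = 0.1581
Doppler factor = √(0.1581) = 0.3976
f_obs = 799 × 0.3976 = 317.7 THz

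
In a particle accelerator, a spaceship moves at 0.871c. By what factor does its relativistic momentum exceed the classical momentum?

p_rel = γmv, p_class = mv
Ratio = γ = 1/√(1 - 0.871²)
= 1/√(0.241359) = 2.035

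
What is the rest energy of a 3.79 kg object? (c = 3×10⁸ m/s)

c² = (3×10⁸)² = 9.000×10¹⁶ m²/s²
E₀ = mc² = 3.79 × 9.000×10¹⁶ = 3.411×10¹⁷ J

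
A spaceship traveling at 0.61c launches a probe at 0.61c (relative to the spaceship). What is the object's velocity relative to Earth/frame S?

u = (u' + v)/(1 + u'v/c²)
Numerator: 0.61 + 0.61 = 1.22
Denominator: 1 + 0.3721 = 1.3721
u = 1.22/1.3721 = 0.8891c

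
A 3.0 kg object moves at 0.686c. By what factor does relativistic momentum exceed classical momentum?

p_rel = γmv, p_class = mv
Ratio = γ = 1/√(1 - 0.686²) = 1.374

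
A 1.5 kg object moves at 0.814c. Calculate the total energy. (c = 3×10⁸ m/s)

γ = 1/√(1 - 0.814²) = 1.7216
mc² = 1.5 × (3×10⁸)² = 1.350×10¹⁷ J
E = γmc² = 1.7216 × 1.350×10¹⁷ = 2.324×10¹⁷ J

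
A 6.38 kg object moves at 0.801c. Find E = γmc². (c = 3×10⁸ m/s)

γ = 1/√(1 - 0.801²) = 1.6704
mc² = 6.38 × (3×10⁸)² = 5.742×10¹⁷ J
E = γmc² = 1.6704 × 5.742×10¹⁷ = 9.591×10¹⁷ J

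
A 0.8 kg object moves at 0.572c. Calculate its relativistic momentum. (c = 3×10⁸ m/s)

γ = 1/√(1 - 0.572²) = 1.2191
v = 0.572 × 3×10⁸ = 1.716×10⁸ m/s
p = γmv = 1.2191 × 0.8 × 1.716×10⁸ = 1.674×10⁸ kg·m/s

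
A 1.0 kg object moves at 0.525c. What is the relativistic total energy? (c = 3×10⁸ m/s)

γ = 1/√(1 - 0.525²) = 1.1749
mc² = 1.0 × (3×10⁸)² = 9.000×10¹⁶ J
E = γmc² = 1.1749 × 9.000×10¹⁶ = 1.057×10¹⁷ J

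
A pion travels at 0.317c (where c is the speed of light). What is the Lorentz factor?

v/c = 0.317, so (v/c)² = 0.100489
1 - (v/c)² = 0.899511
γ = 1/√(0.899511) = 1.054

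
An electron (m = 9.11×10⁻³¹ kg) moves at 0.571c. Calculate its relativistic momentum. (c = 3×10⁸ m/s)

γ = 1/√(1 - 0.571²) = 1.218
v = 0.571 × 3×10⁸ = 1.713×10⁸ m/s
p = γmv = 1.218 × 9.11×10⁻³¹ × 1.713×10⁸ = 1.901×10⁻²² kg·m/s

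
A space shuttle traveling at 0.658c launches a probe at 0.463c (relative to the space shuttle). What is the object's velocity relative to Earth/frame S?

u = (u' + v)/(1 + u'v/c²)
Numerator: 0.463 + 0.658 = 1.121
Denominator: 1 + 0.304654 = 1.304654
u = 1.121/1.304654 = 0.8592c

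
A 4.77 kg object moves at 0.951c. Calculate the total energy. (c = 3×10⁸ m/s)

γ = 1/√(1 - 0.951²) = 3.234
mc² = 4.77 × (3×10⁸)² = 4.293×10¹⁷ J
E = γmc² = 3.234 × 4.293×10¹⁷ = 1.388×10¹⁸ J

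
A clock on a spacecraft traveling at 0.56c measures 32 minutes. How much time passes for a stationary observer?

Proper time Δt₀ = 32 minutes
γ = 1/√(1 - 0.56²) = 1.207
Δt = γΔt₀ = 1.207 × 32 = 38.62 minutes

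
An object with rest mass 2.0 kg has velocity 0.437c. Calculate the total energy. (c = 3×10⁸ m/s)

γ = 1/√(1 - 0.437²) = 1.1118
mc² = 2.0 × (3×10⁸)² = 1.800×10¹⁷ J
E = γmc² = 1.1118 × 1.800×10¹⁷ = 2.001×10¹⁷ J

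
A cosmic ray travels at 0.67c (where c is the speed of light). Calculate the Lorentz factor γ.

v/c = 0.67, so (v/c)² = 0.4489
1 - (v/c)² = 0.5511
γ = 1/√(0.5511) = 1.347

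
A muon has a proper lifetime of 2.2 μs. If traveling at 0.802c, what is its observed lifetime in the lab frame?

Proper lifetime τ₀ = 2.2 μs
γ = 1/√(1 - 0.802²) = 1.674
τ = γτ₀ = 1.674 × 2.2 μs = 3.683 μs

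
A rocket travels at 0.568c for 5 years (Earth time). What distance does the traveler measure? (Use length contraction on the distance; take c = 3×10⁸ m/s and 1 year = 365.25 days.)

Earth distance: d = v × t = 0.568c × 5 yr = 2.689×10¹⁶ m
γ = 1.215
d' = d/γ = 2.689×10¹⁶/1.215 = 2.213×10¹⁶ m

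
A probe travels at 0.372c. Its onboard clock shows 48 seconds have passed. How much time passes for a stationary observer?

Proper time Δt₀ = 48 seconds
γ = 1/√(1 - 0.372²) = 1.0773
Δt = γΔt₀ = 1.0773 × 48 = 51.71 seconds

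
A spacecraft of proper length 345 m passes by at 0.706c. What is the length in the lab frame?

Proper length L₀ = 345 m
γ = 1/√(1 - 0.706²) = 1.412
L = L₀/γ = 345/1.412 = 244.3 m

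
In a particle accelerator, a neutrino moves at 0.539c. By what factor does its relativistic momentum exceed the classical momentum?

p_rel = γmv, p_class = mv
Ratio = γ = 1/√(1 - 0.539²)
= 1/√(0.709479) = 1.187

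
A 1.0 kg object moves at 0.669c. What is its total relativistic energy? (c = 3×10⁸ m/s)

γ = 1/√(1 - 0.669²) = 1.345
mc² = 1.0 × (3×10⁸)² = 9.000×10¹⁶ J
E = γmc² = 1.345 × 9.000×10¹⁶ = 1.211×10¹⁷ J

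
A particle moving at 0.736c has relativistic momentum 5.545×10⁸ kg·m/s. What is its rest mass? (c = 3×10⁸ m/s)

γ = 1/√(1 - 0.736²) = 1.477
v = 0.736 × 3×10⁸ = 2.208×10⁸ m/s
m = p/(γv) = 5.545×10⁸/(1.477 × 2.208×10⁸) = 1.700 kg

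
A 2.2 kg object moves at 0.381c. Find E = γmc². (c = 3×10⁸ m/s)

γ = 1/√(1 - 0.381²) = 1.082
mc² = 2.2 × (3×10⁸)² = 1.980×10¹⁷ J
E = γmc² = 1.082 × 1.980×10¹⁷ = 2.142×10¹⁷ J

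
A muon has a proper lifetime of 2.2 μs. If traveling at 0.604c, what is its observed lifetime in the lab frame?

Proper lifetime τ₀ = 2.2 μs
γ = 1/√(1 - 0.604²) = 1.2547
τ = γτ₀ = 1.2547 × 2.2 μs = 2.760 μs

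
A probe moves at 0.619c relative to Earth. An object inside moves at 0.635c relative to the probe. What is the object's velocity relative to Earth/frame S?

u = (u' + v)/(1 + u'v/c²)
Numerator: 0.635 + 0.619 = 1.254
Denominator: 1 + 0.393065 = 1.393065
u = 1.254/1.393065 = 0.9002c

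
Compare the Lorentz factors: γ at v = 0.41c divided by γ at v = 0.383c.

γ₁ = 1/√(1 - 0.41²) = 1.0964
γ₂ = 1/√(1 - 0.383²) = 1.0825
γ₁/γ₂ = 1.0964/1.0825 = 1.013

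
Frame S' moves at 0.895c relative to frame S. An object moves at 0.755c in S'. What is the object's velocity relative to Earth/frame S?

u = (u' + v)/(1 + u'v/c²)
Numerator: 0.755 + 0.895 = 1.65
Denominator: 1 + 0.675725 = 1.675725
u = 1.65/1.675725 = 0.9846c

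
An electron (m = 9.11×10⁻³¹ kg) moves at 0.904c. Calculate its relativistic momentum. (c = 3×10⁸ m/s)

γ = 1/√(1 - 0.904²) = 2.339
v = 0.904 × 3×10⁸ = 2.712×10⁸ m/s
p = γmv = 2.339 × 9.11×10⁻³¹ × 2.712×10⁸ = 5.779×10⁻²² kg·m/s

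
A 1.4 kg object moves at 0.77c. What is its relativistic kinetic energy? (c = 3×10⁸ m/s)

γ = 1/√(1 - 0.77²) = 1.5673
γ - 1 = 0.5673
KE = (γ-1)mc² = 0.5673 × 1.4 × (3×10⁸)² = 7.148×10¹⁶ J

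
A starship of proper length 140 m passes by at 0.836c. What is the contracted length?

Proper length L₀ = 140 m
γ = 1/√(1 - 0.836²) = 1.8224
L = L₀/γ = 140/1.8224 = 76.82 m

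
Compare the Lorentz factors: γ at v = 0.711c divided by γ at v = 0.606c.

γ₁ = 1/√(1 - 0.711²) = 1.422
γ₂ = 1/√(1 - 0.606²) = 1.257
γ₁/γ₂ = 1.422/1.257 = 1.131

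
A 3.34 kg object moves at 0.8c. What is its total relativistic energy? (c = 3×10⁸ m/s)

γ = 1/√(1 - 0.8²) = 1.6667
mc² = 3.34 × (3×10⁸)² = 3.006×10¹⁷ J
E = γmc² = 1.6667 × 3.006×10¹⁷ = 5.010×10¹⁷ J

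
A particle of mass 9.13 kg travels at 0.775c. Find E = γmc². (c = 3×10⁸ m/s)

γ = 1/√(1 - 0.775²) = 1.582
mc² = 9.13 × (3×10⁸)² = 8.217×10¹⁷ J
E = γmc² = 1.582 × 8.217×10¹⁷ = 1.300×10¹⁸ J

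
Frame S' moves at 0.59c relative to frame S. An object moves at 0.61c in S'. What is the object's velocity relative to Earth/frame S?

u = (u' + v)/(1 + u'v/c²)
Numerator: 0.61 + 0.59 = 1.2
Denominator: 1 + 0.3599 = 1.3599
u = 1.2/1.3599 = 0.8824c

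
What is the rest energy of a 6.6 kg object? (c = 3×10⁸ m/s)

c² = (3×10⁸)² = 9.000×10¹⁶ m²/s²
E₀ = mc² = 6.6 × 9.000×10¹⁶ = 5.940×10¹⁷ J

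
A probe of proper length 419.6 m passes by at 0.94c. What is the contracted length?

Proper length L₀ = 419.6 m
γ = 1/√(1 - 0.94²) = 2.931
L = L₀/γ = 419.6/2.931 = 143.2 m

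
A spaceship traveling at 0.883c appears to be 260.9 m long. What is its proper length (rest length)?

Contracted length L = 260.9 m
γ = 1/√(1 - 0.883²) = 2.1305
L₀ = γL = 2.1305 × 260.9 = 555.8 m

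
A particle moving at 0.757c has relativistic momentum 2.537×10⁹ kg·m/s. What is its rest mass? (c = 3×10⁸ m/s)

γ = 1/√(1 - 0.757²) = 1.53042
v = 0.757 × 3×10⁸ = 2.271×10⁸ m/s
m = p/(γv) = 2.537×10⁹/(1.53042 × 2.271×10⁸) = 7.299 kg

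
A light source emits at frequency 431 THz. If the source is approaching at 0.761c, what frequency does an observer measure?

β = v/c = 0.761
(1+β)/(1-β) = 1.761/0.239 = 7.368
Doppler factor = √(7.368) = 2.714
f_obs = 431 × 2.714 = 1170 THz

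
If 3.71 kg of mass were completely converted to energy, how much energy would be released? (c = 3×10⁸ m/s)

Using E = mc²:
c² = (3×10⁸)² = 9×10¹⁶ m²/s²
E = 3.71 × 9×10¹⁶ = 3.339×10¹⁷ J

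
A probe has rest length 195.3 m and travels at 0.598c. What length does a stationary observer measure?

Proper length L₀ = 195.3 m
γ = 1/√(1 - 0.598²) = 1.248
L = L₀/γ = 195.3/1.248 = 156.5 m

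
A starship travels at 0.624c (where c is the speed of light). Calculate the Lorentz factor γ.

v/c = 0.624, so (v/c)² = 0.389376
1 - (v/c)² = 0.610624
γ = 1/√(0.610624) = 1.280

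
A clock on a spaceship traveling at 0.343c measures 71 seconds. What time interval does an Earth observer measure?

Proper time Δt₀ = 71 seconds
γ = 1/√(1 - 0.343²) = 1.0646
Δt = γΔt₀ = 1.0646 × 71 = 75.59 seconds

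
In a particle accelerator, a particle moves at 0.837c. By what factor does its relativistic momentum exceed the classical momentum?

p_rel = γmv, p_class = mv
Ratio = γ = 1/√(1 - 0.837²)
= 1/√(0.299431) = 1.827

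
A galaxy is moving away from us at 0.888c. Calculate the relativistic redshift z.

β = 0.888
(1+β)/(1-β) = 1.888/0.112 = 16.86
√(16.86) = 4.106
z = 4.106 - 1 = 3.106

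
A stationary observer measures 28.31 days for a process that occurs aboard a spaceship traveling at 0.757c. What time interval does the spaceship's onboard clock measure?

Dilated time Δt = 28.31 days
γ = 1/√(1 - 0.757²) = 1.530
Δt₀ = Δt/γ = 28.31/1.530 = 18.50 days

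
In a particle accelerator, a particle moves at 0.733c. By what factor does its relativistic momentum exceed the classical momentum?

p_rel = γmv, p_class = mv
Ratio = γ = 1/√(1 - 0.733²)
= 1/√(0.462711) = 1.470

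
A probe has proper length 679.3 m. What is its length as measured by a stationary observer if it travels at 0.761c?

Proper length L₀ = 679.3 m
γ = 1/√(1 - 0.761²) = 1.5414
L = L₀/γ = 679.3/1.5414 = 440.7 m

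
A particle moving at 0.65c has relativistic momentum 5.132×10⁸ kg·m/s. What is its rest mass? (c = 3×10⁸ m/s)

γ = 1/√(1 - 0.65²) = 1.316
v = 0.65 × 3×10⁸ = 1.950×10⁸ m/s
m = p/(γv) = 5.132×10⁸/(1.316 × 1.950×10⁸) = 2.000 kg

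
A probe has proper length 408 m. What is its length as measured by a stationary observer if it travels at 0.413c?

Proper length L₀ = 408 m
γ = 1/√(1 - 0.413²) = 1.098
L = L₀/γ = 408/1.098 = 371.6 m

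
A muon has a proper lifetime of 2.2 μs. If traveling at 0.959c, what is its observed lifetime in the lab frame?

Proper lifetime τ₀ = 2.2 μs
γ = 1/√(1 - 0.959²) = 3.5285
τ = γτ₀ = 3.5285 × 2.2 μs = 7.763 μs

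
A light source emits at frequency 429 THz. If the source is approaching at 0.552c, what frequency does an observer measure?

β = v/c = 0.552
(1+β)/(1-β) = 1.552/0.448 = 3.4643
Doppler factor = √(3.4643) = 1.8613
f_obs = 429 × 1.8613 = 798.5 THz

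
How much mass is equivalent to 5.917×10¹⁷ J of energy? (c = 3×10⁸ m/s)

From E = mc², we get m = E/c²
c² = (3×10⁸)² = 9×10¹⁶ m²/s²
m = 5.917×10¹⁷ / 9×10¹⁶ = 6.574 kg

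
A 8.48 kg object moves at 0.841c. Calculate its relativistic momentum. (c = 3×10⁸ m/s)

γ = 1/√(1 - 0.841²) = 1.848
v = 0.841 × 3×10⁸ = 2.523×10⁸ m/s
p = γmv = 1.848 × 8.48 × 2.523×10⁸ = 3.954×10⁹ kg·m/s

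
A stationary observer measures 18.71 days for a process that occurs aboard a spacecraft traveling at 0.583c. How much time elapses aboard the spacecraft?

Dilated time Δt = 18.71 days
γ = 1/√(1 - 0.583²) = 1.231
Δt₀ = Δt/γ = 18.71/1.231 = 15.20 days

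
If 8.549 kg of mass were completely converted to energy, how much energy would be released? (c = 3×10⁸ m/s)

Using E = mc²:
c² = (3×10⁸)² = 9×10¹⁶ m²/s²
E = 8.549 × 9×10¹⁶ = 7.694×10¹⁷ J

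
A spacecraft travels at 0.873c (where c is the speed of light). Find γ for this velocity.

v/c = 0.873, so (v/c)² = 0.762129
1 - (v/c)² = 0.237871
γ = 1/√(0.237871) = 2.050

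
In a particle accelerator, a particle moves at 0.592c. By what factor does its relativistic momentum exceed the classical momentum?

p_rel = γmv, p_class = mv
Ratio = γ = 1/√(1 - 0.592²)
= 1/√(0.649536) = 1.241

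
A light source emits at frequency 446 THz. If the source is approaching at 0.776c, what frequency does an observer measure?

β = v/c = 0.776
(1+β)/(1-β) = 1.776/0.224 = 7.929
Doppler factor = √(7.929) = 2.816
f_obs = 446 × 2.816 = 1256 THz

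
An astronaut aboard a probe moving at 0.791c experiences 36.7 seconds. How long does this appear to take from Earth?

Proper time Δt₀ = 36.7 seconds
γ = 1/√(1 - 0.791²) = 1.6345
Δt = γΔt₀ = 1.6345 × 36.7 = 59.99 seconds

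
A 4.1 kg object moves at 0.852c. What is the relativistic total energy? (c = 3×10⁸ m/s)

γ = 1/√(1 - 0.852²) = 1.910
mc² = 4.1 × (3×10⁸)² = 3.690×10¹⁷ J
E = γmc² = 1.910 × 3.690×10¹⁷ = 7.048×10¹⁷ J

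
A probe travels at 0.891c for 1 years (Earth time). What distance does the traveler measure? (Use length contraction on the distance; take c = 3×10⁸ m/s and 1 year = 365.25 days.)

Earth distance: d = v × t = 0.891c × 1 yr = 8.4353×10¹⁵ m
γ = 2.2026
d' = d/γ = 8.4353×10¹⁵/2.2026 = 3.830×10¹⁵ m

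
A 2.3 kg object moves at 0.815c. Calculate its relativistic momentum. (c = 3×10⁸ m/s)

γ = 1/√(1 - 0.815²) = 1.72574
v = 0.815 × 3×10⁸ = 2.445×10⁸ m/s
p = γmv = 1.72574 × 2.3 × 2.445×10⁸ = 9.705×10⁸ kg·m/s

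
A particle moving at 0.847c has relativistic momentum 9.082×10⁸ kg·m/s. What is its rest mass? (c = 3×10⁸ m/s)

γ = 1/√(1 - 0.847²) = 1.881
v = 0.847 × 3×10⁸ = 2.541×10⁸ m/s
m = p/(γv) = 9.082×10⁸/(1.881 × 2.541×10⁸) = 1.900 kg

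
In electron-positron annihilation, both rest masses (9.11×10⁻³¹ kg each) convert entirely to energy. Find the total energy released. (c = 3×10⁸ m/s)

Both particles have the same rest mass, so total mass = 2m
E = 2m·c² = 2 × 9.11×10⁻³¹ × (3×10⁸)²
= 2 × 9.11×10⁻³¹ × 9×10¹⁶
= 1.640×10⁻¹³ J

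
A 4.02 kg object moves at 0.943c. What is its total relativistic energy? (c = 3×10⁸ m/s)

γ = 1/√(1 - 0.943²) = 3.005
mc² = 4.02 × (3×10⁸)² = 3.618×10¹⁷ J
E = γmc² = 3.005 × 3.618×10¹⁷ = 1.087×10¹⁸ J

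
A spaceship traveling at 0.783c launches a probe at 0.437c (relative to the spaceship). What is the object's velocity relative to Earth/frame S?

u = (u' + v)/(1 + u'v/c²)
Numerator: 0.437 + 0.783 = 1.22
Denominator: 1 + 0.342171 = 1.342171
u = 1.22/1.342171 = 0.9090c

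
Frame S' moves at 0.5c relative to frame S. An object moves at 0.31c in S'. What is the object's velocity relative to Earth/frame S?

u = (u' + v)/(1 + u'v/c²)
Numerator: 0.31 + 0.5 = 0.81
Denominator: 1 + 0.155 = 1.155
u = 0.81/1.155 = 0.7013c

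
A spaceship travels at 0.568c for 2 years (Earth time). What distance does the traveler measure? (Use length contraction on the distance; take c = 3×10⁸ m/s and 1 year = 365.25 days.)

Earth distance: d = v × t = 0.568c × 2 yr = 1.0755×10¹⁶ m
γ = 1.2150
d' = d/γ = 1.0755×10¹⁶/1.2150 = 8.852×10¹⁵ m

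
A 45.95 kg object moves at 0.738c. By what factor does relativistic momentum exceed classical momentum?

p_rel = γmv, p_class = mv
Ratio = γ = 1/√(1 - 0.738²) = 1.482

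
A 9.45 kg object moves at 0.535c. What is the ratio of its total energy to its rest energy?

E = γmc², E₀ = mc²
E/E₀ = γ = 1/√(1 - 0.535²) = 1.184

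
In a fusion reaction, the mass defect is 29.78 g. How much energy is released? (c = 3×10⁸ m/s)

Convert mass defect: Δm = 29.78 g = 0.02978 kg
E = Δm·c² = 0.02978 × (3×10⁸)²
= 0.02978 × 9×10¹⁶ = 2.680×10¹⁵ J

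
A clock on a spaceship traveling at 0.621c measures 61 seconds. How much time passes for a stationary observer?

Proper time Δt₀ = 61 seconds
γ = 1/√(1 - 0.621²) = 1.2758
Δt = γΔt₀ = 1.2758 × 61 = 77.82 seconds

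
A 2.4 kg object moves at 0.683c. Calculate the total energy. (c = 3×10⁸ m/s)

γ = 1/√(1 - 0.683²) = 1.369
mc² = 2.4 × (3×10⁸)² = 2.160×10¹⁷ J
E = γmc² = 1.369 × 2.160×10¹⁷ = 2.957×10¹⁷ J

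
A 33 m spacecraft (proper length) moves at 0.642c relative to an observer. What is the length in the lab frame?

Proper length L₀ = 33 m
γ = 1/√(1 - 0.642²) = 1.3043
L = L₀/γ = 33/1.3043 = 25.30 m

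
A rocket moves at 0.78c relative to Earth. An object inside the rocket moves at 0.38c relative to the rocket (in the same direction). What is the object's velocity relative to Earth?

u = (u' + v)/(1 + u'v/c²)
Numerator: 0.38 + 0.78 = 1.16
Denominator: 1 + 0.2964 = 1.2964
u = 1.16/1.2964 = 0.8948c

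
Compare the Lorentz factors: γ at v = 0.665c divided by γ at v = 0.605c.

γ₁ = 1/√(1 - 0.665²) = 1.339
γ₂ = 1/√(1 - 0.605²) = 1.256
γ₁/γ₂ = 1.339/1.256 = 1.066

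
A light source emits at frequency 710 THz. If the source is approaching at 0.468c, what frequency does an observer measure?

β = v/c = 0.468
(1+β)/(1-β) = 1.468/0.532 = 2.759
Doppler factor = √(2.759) = 1.661
f_obs = 710 × 1.661 = 1179 THz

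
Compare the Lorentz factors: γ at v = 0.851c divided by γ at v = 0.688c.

γ₁ = 1/√(1 - 0.851²) = 1.904
γ₂ = 1/√(1 - 0.688²) = 1.378
γ₁/γ₂ = 1.904/1.378 = 1.382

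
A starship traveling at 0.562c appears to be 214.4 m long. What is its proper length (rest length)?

Contracted length L = 214.4 m
γ = 1/√(1 - 0.562²) = 1.209
L₀ = γL = 1.209 × 214.4 = 259.2 m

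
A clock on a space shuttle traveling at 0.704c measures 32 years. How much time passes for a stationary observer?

Proper time Δt₀ = 32 years
γ = 1/√(1 - 0.704²) = 1.408
Δt = γΔt₀ = 1.408 × 32 = 45.06 years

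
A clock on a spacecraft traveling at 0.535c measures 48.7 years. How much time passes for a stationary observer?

Proper time Δt₀ = 48.7 years
γ = 1/√(1 - 0.535²) = 1.1836
Δt = γΔt₀ = 1.1836 × 48.7 = 57.64 years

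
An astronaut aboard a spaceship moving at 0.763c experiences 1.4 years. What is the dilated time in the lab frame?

Proper time Δt₀ = 1.4 years
γ = 1/√(1 - 0.763²) = 1.547
Δt = γΔt₀ = 1.547 × 1.4 = 2.166 years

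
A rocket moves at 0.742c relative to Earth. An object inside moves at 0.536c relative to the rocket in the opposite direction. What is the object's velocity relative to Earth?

Object's velocity in rocket frame is u' = -0.536c
u = (u' + v)/(1 + u'v/c²) = (v - 0.536)/(1 - 0.536·v/c²)
Numerator: 0.742 - 0.536 = 0.206
Denominator: 1 - 0.397712 = 0.602288
u = 0.206/0.602288 = 0.3420c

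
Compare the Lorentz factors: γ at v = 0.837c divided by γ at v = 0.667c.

γ₁ = 1/√(1 - 0.837²) = 1.8275
γ₂ = 1/√(1 - 0.667²) = 1.3422
γ₁/γ₂ = 1.8275/1.3422 = 1.362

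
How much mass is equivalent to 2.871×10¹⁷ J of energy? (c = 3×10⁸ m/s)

From E = mc², we get m = E/c²
c² = (3×10⁸)² = 9×10¹⁶ m²/s²
m = 2.871×10¹⁷ / 9×10¹⁶ = 3.190 kg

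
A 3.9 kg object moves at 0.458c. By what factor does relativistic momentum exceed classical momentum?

p_rel = γmv, p_class = mv
Ratio = γ = 1/√(1 - 0.458²) = 1.125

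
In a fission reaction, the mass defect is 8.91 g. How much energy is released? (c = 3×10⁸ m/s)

Convert mass defect: Δm = 8.91 g = 0.00891 kg
E = Δm·c² = 0.00891 × (3×10⁸)²
= 0.00891 × 9×10¹⁶ = 8.019×10¹⁴ J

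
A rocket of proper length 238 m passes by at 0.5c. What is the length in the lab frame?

Proper length L₀ = 238 m
γ = 1/√(1 - 0.5²) = 1.155
L = L₀/γ = 238/1.155 = 206.1 m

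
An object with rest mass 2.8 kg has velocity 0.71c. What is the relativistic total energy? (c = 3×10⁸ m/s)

γ = 1/√(1 - 0.71²) = 1.42005
mc² = 2.8 × (3×10⁸)² = 2.520×10¹⁷ J
E = γmc² = 1.42005 × 2.520×10¹⁷ = 3.579×10¹⁷ J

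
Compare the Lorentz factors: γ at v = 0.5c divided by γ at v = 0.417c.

γ₁ = 1/√(1 - 0.5²) = 1.155
γ₂ = 1/√(1 - 0.417²) = 1.100
γ₁/γ₂ = 1.155/1.100 = 1.050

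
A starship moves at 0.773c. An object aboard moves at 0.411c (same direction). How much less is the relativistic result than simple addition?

Classical: u' + v = 0.411 + 0.773 = 1.184c
Relativistic: u = (0.411 + 0.773)/(1 + 0.317703) = 1.184/1.317703 = 0.8985c
Difference: 1.184 - 0.8985 = 0.2855c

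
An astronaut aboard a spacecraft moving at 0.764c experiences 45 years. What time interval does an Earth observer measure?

Proper time Δt₀ = 45 years
γ = 1/√(1 - 0.764²) = 1.54987
Δt = γΔt₀ = 1.54987 × 45 = 69.74 years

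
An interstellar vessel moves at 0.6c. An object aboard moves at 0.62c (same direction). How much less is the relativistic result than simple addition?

Classical: u' + v = 0.62 + 0.6 = 1.22c
Relativistic: u = (0.62 + 0.6)/(1 + 0.372) = 1.22/1.372 = 0.8892c
Difference: 1.22 - 0.8892 = 0.3308c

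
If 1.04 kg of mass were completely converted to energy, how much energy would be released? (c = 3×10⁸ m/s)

Using E = mc²:
c² = (3×10⁸)² = 9×10¹⁶ m²/s²
E = 1.04 × 9×10¹⁶ = 9.360×10¹⁶ J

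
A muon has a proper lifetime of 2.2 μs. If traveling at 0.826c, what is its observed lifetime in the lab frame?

Proper lifetime τ₀ = 2.2 μs
γ = 1/√(1 - 0.826²) = 1.774
τ = γτ₀ = 1.774 × 2.2 μs = 3.903 μs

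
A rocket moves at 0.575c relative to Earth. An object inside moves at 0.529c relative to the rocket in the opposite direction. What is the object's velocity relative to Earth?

Object's velocity in rocket frame is u' = -0.529c
u = (u' + v)/(1 + u'v/c²) = (v - 0.529)/(1 - 0.529·v/c²)
Numerator: 0.575 - 0.529 = 0.046
Denominator: 1 - 0.304175 = 0.695825
u = 0.046/0.695825 = 0.06611c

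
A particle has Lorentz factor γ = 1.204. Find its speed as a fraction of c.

From γ = 1/√(1 - v²/c²):
1/γ² = 1/1.204² = 0.68984
v²/c² = 1 - 0.68984 = 0.31016
v/c = √(0.31016) = 0.5569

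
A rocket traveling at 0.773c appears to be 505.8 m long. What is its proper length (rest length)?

Contracted length L = 505.8 m
γ = 1/√(1 - 0.773²) = 1.5763
L₀ = γL = 1.5763 × 505.8 = 797.3 m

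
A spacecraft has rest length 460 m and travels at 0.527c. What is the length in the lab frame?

Proper length L₀ = 460 m
γ = 1/√(1 - 0.527²) = 1.1767
L = L₀/γ = 460/1.1767 = 390.9 m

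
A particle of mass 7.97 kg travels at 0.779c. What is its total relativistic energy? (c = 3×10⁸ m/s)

γ = 1/√(1 - 0.779²) = 1.595
mc² = 7.97 × (3×10⁸)² = 7.173×10¹⁷ J
E = γmc² = 1.595 × 7.173×10¹⁷ = 1.144×10¹⁸ J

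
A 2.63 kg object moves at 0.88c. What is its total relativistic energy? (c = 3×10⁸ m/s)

γ = 1/√(1 - 0.88²) = 2.105
mc² = 2.63 × (3×10⁸)² = 2.367×10¹⁷ J
E = γmc² = 2.105 × 2.367×10¹⁷ = 4.983×10¹⁷ J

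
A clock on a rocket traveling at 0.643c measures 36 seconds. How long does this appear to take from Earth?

Proper time Δt₀ = 36 seconds
γ = 1/√(1 - 0.643²) = 1.3057
Δt = γΔt₀ = 1.3057 × 36 = 47.01 seconds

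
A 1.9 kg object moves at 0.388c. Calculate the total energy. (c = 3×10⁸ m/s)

γ = 1/√(1 - 0.388²) = 1.085
mc² = 1.9 × (3×10⁸)² = 1.710×10¹⁷ J
E = γmc² = 1.085 × 1.710×10¹⁷ = 1.855×10¹⁷ J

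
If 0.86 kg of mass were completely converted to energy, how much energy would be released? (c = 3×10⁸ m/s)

Using E = mc²:
c² = (3×10⁸)² = 9×10¹⁶ m²/s²
E = 0.86 × 9×10¹⁶ = 7.740×10¹⁶ J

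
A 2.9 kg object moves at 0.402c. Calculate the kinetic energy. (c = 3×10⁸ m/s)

γ = 1/√(1 - 0.402²) = 1.09213
γ - 1 = 0.09213
KE = (γ-1)mc² = 0.09213 × 2.9 × (3×10⁸)² = 2.405×10¹⁶ J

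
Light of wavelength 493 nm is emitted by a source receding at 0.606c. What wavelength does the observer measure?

β = 0.606
Wavelength Doppler factor = √(1.606/0.394) = √(4.076) = 2.0189
λ_obs = 493 × 2.0189 = 995.3 nm (redshift)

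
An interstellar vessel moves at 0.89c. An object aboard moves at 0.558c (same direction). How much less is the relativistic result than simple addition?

Classical: u' + v = 0.558 + 0.89 = 1.448c
Relativistic: u = (0.558 + 0.89)/(1 + 0.49662) = 1.448/1.49662 = 0.9675c
Difference: 1.448 - 0.9675 = 0.4805c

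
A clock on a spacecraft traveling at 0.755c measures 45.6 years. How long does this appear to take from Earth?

Proper time Δt₀ = 45.6 years
γ = 1/√(1 - 0.755²) = 1.525
Δt = γΔt₀ = 1.525 × 45.6 = 69.54 years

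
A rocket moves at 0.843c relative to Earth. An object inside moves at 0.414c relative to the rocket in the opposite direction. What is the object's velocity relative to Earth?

Object's velocity in rocket frame is u' = -0.414c
u = (u' + v)/(1 + u'v/c²) = (v - 0.414)/(1 - 0.414·v/c²)
Numerator: 0.843 - 0.414 = 0.429
Denominator: 1 - 0.349002 = 0.650998
u = 0.429/0.650998 = 0.6590c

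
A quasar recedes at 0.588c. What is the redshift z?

β = 0.588
(1+β)/(1-β) = 1.588/0.412 = 3.8544
√(3.8544) = 1.9633
z = 1.9633 - 1 = 0.9633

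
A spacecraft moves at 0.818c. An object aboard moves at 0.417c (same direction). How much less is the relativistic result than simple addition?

Classical: u' + v = 0.417 + 0.818 = 1.235c
Relativistic: u = (0.417 + 0.818)/(1 + 0.341106) = 1.235/1.341106 = 0.9209c
Difference: 1.235 - 0.9209 = 0.3141c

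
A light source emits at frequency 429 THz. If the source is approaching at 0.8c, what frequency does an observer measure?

β = v/c = 0.8
(1+β)/(1-β) = 1.8/0.2 = 9.000
Doppler factor = √(9.000) = 3.000
f_obs = 429 × 3.000 = 1287 THz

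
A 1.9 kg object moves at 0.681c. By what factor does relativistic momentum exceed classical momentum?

p_rel = γmv, p_class = mv
Ratio = γ = 1/√(1 - 0.681²) = 1.366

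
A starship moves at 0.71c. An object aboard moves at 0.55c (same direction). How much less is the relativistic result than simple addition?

Classical: u' + v = 0.55 + 0.71 = 1.26c
Relativistic: u = (0.55 + 0.71)/(1 + 0.3905) = 1.26/1.3905 = 0.9061c
Difference: 1.26 - 0.9061 = 0.3539c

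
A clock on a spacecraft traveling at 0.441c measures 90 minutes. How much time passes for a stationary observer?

Proper time Δt₀ = 90 minutes
γ = 1/√(1 - 0.441²) = 1.114
Δt = γΔt₀ = 1.114 × 90 = 100.3 minutes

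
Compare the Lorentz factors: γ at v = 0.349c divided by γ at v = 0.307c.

γ₁ = 1/√(1 - 0.349²) = 1.0671
γ₂ = 1/√(1 - 0.307²) = 1.0507
γ₁/γ₂ = 1.0671/1.0507 = 1.016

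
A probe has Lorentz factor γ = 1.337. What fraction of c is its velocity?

From γ = 1/√(1 - v²/c²):
1/γ² = 1/1.337² = 0.5594
v²/c² = 1 - 0.5594 = 0.4406
v/c = √(0.4406) = 0.6638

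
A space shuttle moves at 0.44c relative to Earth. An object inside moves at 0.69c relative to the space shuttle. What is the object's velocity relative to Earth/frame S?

u = (u' + v)/(1 + u'v/c²)
Numerator: 0.69 + 0.44 = 1.13
Denominator: 1 + 0.3036 = 1.3036
u = 1.13/1.3036 = 0.8668c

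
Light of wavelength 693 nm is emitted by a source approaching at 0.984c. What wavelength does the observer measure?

β = 0.984
Wavelength Doppler factor = √(0.016/1.984) = √(0.0080645) = 0.08980
λ_obs = 693 × 0.08980 = 62.23 nm (blueshift)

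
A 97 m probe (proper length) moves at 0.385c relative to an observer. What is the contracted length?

Proper length L₀ = 97 m
γ = 1/√(1 - 0.385²) = 1.0835
L = L₀/γ = 97/1.0835 = 89.52 m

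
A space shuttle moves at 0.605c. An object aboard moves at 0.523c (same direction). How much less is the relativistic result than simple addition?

Classical: u' + v = 0.523 + 0.605 = 1.128c
Relativistic: u = (0.523 + 0.605)/(1 + 0.316415) = 1.128/1.316415 = 0.8569c
Difference: 1.128 - 0.8569 = 0.2711c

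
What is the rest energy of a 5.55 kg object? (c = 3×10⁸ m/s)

c² = (3×10⁸)² = 9.000×10¹⁶ m²/s²
E₀ = mc² = 5.55 × 9.000×10¹⁶ = 4.995×10¹⁷ J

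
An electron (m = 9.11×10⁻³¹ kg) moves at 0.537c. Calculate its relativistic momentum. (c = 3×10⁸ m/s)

γ = 1/√(1 - 0.537²) = 1.1854
v = 0.537 × 3×10⁸ = 1.611×10⁸ m/s
p = γmv = 1.1854 × 9.11×10⁻³¹ × 1.611×10⁸ = 1.740×10⁻²² kg·m/s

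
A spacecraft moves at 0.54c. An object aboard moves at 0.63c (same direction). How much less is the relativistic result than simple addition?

Classical: u' + v = 0.63 + 0.54 = 1.17c
Relativistic: u = (0.63 + 0.54)/(1 + 0.3402) = 1.17/1.3402 = 0.8730c
Difference: 1.17 - 0.8730 = 0.2970c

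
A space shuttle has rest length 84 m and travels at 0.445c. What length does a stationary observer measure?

Proper length L₀ = 84 m
γ = 1/√(1 - 0.445²) = 1.1167
L = L₀/γ = 84/1.1167 = 75.22 m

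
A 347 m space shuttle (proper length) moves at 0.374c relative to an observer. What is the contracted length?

Proper length L₀ = 347 m
γ = 1/√(1 - 0.374²) = 1.0783
L = L₀/γ = 347/1.0783 = 321.8 m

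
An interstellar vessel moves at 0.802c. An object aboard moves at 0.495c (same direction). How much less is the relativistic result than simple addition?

Classical: u' + v = 0.495 + 0.802 = 1.297c
Relativistic: u = (0.495 + 0.802)/(1 + 0.39699) = 1.297/1.39699 = 0.9284c
Difference: 1.297 - 0.9284 = 0.3686c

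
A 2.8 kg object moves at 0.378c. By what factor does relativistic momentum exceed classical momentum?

p_rel = γmv, p_class = mv
Ratio = γ = 1/√(1 - 0.378²) = 1.080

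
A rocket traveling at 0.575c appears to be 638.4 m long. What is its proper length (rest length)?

Contracted length L = 638.4 m
γ = 1/√(1 - 0.575²) = 1.2223
L₀ = γL = 1.2223 × 638.4 = 780.3 m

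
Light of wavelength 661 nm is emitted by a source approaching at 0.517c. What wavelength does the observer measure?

β = 0.517
Wavelength Doppler factor = √(0.483/1.517) = √(0.3184) = 0.5643
λ_obs = 661 × 0.5643 = 373.0 nm (blueshift)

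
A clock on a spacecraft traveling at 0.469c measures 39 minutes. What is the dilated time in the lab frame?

Proper time Δt₀ = 39 minutes
γ = 1/√(1 - 0.469²) = 1.1322
Δt = γΔt₀ = 1.1322 × 39 = 44.16 minutes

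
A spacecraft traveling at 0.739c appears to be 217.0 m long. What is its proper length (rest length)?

Contracted length L = 217.0 m
γ = 1/√(1 - 0.739²) = 1.4843
L₀ = γL = 1.4843 × 217.0 = 322.1 m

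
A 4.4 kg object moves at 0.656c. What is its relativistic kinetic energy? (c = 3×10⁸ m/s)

γ = 1/√(1 - 0.656²) = 1.3249
γ - 1 = 0.3249
KE = (γ-1)mc² = 0.3249 × 4.4 × (3×10⁸)² = 1.287×10¹⁷ J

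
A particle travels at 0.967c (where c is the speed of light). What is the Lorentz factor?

v/c = 0.967, so (v/c)² = 0.935089
1 - (v/c)² = 0.064911
γ = 1/√(0.064911) = 3.925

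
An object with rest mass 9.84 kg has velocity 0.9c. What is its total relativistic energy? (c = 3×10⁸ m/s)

γ = 1/√(1 - 0.9²) = 2.294
mc² = 9.84 × (3×10⁸)² = 8.856×10¹⁷ J
E = γmc² = 2.294 × 8.856×10¹⁷ = 2.032×10¹⁸ J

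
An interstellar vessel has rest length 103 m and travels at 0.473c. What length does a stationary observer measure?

Proper length L₀ = 103 m
γ = 1/√(1 - 0.473²) = 1.135
L = L₀/γ = 103/1.135 = 90.75 m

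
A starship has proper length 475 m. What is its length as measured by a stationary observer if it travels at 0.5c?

Proper length L₀ = 475 m
γ = 1/√(1 - 0.5²) = 1.1547
L = L₀/γ = 475/1.1547 = 411.4 m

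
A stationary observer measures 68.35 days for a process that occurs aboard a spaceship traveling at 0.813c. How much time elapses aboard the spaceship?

Dilated time Δt = 68.35 days
γ = 1/√(1 - 0.813²) = 1.7174
Δt₀ = Δt/γ = 68.35/1.7174 = 39.80 days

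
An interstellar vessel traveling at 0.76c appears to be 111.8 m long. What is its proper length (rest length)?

Contracted length L = 111.8 m
γ = 1/√(1 - 0.76²) = 1.5386
L₀ = γL = 1.5386 × 111.8 = 172.0 m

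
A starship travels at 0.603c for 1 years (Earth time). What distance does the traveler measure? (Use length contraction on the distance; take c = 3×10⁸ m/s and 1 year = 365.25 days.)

Earth distance: d = v × t = 0.603c × 1 yr = 5.7088×10¹⁵ m
γ = 1.2535
d' = d/γ = 5.7088×10¹⁵/1.2535 = 4.554×10¹⁵ m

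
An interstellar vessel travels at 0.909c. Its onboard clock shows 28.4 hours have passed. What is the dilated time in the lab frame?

Proper time Δt₀ = 28.4 hours
γ = 1/√(1 - 0.909²) = 2.3993
Δt = γΔt₀ = 2.3993 × 28.4 = 68.14 hours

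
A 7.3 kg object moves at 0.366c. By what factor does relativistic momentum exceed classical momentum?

p_rel = γmv, p_class = mv
Ratio = γ = 1/√(1 - 0.366²) = 1.075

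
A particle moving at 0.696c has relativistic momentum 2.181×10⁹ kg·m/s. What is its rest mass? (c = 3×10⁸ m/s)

γ = 1/√(1 - 0.696²) = 1.3927
v = 0.696 × 3×10⁸ = 2.088×10⁸ m/s
m = p/(γv) = 2.181×10⁹/(1.3927 × 2.088×10⁸) = 7.500 kg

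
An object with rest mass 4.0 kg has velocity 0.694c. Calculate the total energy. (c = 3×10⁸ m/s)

γ = 1/√(1 - 0.694²) = 1.389
mc² = 4.0 × (3×10⁸)² = 3.600×10¹⁷ J
E = γmc² = 1.389 × 3.600×10¹⁷ = 5.000×10¹⁷ J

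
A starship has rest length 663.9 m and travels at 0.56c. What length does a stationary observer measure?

Proper length L₀ = 663.9 m
γ = 1/√(1 - 0.56²) = 1.207
L = L₀/γ = 663.9/1.207 = 550.0 m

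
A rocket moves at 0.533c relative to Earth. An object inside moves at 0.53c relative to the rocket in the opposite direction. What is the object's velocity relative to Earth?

Object's velocity in rocket frame is u' = -0.53c
u = (u' + v)/(1 + u'v/c²) = (v - 0.53)/(1 - 0.53·v/c²)
Numerator: 0.533 - 0.53 = 0.003
Denominator: 1 - 0.28249 = 0.71751
u = 0.003/0.71751 = 0.004181c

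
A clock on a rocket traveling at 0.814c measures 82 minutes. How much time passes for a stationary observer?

Proper time Δt₀ = 82 minutes
γ = 1/√(1 - 0.814²) = 1.722
Δt = γΔt₀ = 1.722 × 82 = 141.2 minutes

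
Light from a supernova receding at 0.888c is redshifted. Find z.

β = 0.888
(1+β)/(1-β) = 1.888/0.112 = 16.86
√(16.86) = 4.106
z = 4.106 - 1 = 3.106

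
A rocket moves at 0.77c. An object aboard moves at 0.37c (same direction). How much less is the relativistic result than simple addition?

Classical: u' + v = 0.37 + 0.77 = 1.14c
Relativistic: u = (0.37 + 0.77)/(1 + 0.2849) = 1.14/1.2849 = 0.8872c
Difference: 1.14 - 0.8872 = 0.2528c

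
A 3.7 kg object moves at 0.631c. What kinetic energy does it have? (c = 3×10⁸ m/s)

γ = 1/√(1 - 0.631²) = 1.289
γ - 1 = 0.2890
KE = (γ-1)mc² = 0.2890 × 3.7 × (3×10⁸)² = 9.624×10¹⁶ J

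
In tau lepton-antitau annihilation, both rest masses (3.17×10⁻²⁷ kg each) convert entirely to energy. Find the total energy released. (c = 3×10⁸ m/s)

Both particles have the same rest mass, so total mass = 2m
E = 2m·c² = 2 × 3.17×10⁻²⁷ × (3×10⁸)²
= 2 × 3.17×10⁻²⁷ × 9×10¹⁶
= 5.706×10⁻¹⁰ J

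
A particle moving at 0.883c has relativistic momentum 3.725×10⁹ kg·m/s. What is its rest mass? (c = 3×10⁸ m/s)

γ = 1/√(1 - 0.883²) = 2.1305
v = 0.883 × 3×10⁸ = 2.649×10⁸ m/s
m = p/(γv) = 3.725×10⁹/(2.1305 × 2.649×10⁸) = 6.600 kg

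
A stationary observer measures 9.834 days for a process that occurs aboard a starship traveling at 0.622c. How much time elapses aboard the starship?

Dilated time Δt = 9.834 days
γ = 1/√(1 - 0.622²) = 1.2771
Δt₀ = Δt/γ = 9.834/1.2771 = 7.700 days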